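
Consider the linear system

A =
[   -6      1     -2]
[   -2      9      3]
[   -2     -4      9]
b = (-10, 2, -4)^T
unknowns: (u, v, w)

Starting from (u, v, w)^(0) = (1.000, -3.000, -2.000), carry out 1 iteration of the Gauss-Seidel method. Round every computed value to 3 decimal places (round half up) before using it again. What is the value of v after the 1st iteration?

Iteration 1:
  u = (-10 - (1)·-3.000 - (-2)·-2.000) / (-6) = 1.833
  v = (2 - (-2)·1.833 - (3)·-2.000) / (9) = 1.296
  w = (-4 - (-2)·1.833 - (-4)·1.296) / (9) = 0.539

1.296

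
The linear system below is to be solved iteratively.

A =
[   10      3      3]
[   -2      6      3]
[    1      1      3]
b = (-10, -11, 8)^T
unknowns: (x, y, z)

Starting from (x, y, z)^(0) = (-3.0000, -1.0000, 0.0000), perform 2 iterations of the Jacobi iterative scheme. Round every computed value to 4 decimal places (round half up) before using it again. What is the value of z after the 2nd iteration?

3.8444

Iteration 1:
  x = (-10 - (3)·-1.0000 - (3)·0.0000) / (10) = -0.7000
  y = (-11 - (-2)·-3.0000 - (3)·0.0000) / (6) = -2.8333
  z = (8 - (1)·-3.0000 - (1)·-1.0000) / (3) = 4.0000
Iteration 2:
  x = (-10 - (3)·-2.8333 - (3)·4.0000) / (10) = -1.3500
  y = (-11 - (-2)·-0.7000 - (3)·4.0000) / (6) = -4.0667
  z = (8 - (1)·-0.7000 - (1)·-2.8333) / (3) = 3.8444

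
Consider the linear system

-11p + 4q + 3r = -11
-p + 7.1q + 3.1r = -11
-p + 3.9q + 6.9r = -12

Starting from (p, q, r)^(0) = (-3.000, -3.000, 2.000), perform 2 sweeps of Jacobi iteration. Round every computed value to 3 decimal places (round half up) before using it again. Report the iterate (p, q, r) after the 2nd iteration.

(-0.165, -1.277, -0.065)

Iteration 1:
  p = (-11 - (4)·-3.000 - (3)·2.000) / (-11) = 0.455
  q = (-11 - (-1)·-3.000 - (3.1)·2.000) / (7.1) = -2.845
  r = (-12 - (-1)·-3.000 - (3.9)·-3.000) / (6.9) = -0.478
Iteration 2:
  p = (-11 - (4)·-2.845 - (3)·-0.478) / (-11) = -0.165
  q = (-11 - (-1)·0.455 - (3.1)·-0.478) / (7.1) = -1.277
  r = (-12 - (-1)·0.455 - (3.9)·-2.845) / (6.9) = -0.065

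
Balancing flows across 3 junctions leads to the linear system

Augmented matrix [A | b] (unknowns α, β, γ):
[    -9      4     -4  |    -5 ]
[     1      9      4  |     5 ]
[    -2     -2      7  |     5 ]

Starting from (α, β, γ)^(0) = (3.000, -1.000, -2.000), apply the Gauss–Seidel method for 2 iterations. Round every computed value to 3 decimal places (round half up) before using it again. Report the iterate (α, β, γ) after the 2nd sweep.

(0.534, -0.118, 0.833)

Iteration 1:
  α = (-5 - (4)·-1.000 - (-4)·-2.000) / (-9) = 1.000
  β = (5 - (1)·1.000 - (4)·-2.000) / (9) = 1.333
  γ = (5 - (-2)·1.000 - (-2)·1.333) / (7) = 1.381
Iteration 2:
  α = (-5 - (4)·1.333 - (-4)·1.381) / (-9) = 0.534
  β = (5 - (1)·0.534 - (4)·1.381) / (9) = -0.118
  γ = (5 - (-2)·0.534 - (-2)·-0.118) / (7) = 0.833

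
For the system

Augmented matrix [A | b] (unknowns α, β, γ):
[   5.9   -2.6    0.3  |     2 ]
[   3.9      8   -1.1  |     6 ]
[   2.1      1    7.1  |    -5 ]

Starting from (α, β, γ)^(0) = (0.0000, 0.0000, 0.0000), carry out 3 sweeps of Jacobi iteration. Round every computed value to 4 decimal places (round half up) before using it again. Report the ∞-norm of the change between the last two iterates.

0.2069

Iteration 1:
  α = (2 - (-2.6)·0.0000 - (0.3)·0.0000) / (5.9) = 0.3390
  β = (6 - (3.9)·0.0000 - (-1.1)·0.0000) / (8) = 0.7500
  γ = (-5 - (2.1)·0.0000 - (1)·0.0000) / (7.1) = -0.7042
Iteration 2:
  α = (2 - (-2.6)·0.7500 - (0.3)·-0.7042) / (5.9) = 0.7053
  β = (6 - (3.9)·0.3390 - (-1.1)·-0.7042) / (8) = 0.4879
  γ = (-5 - (2.1)·0.3390 - (1)·0.7500) / (7.1) = -0.9101
Iteration 3:
  α = (2 - (-2.6)·0.4879 - (0.3)·-0.9101) / (5.9) = 0.6003
  β = (6 - (3.9)·0.7053 - (-1.1)·-0.9101) / (8) = 0.2810
  γ = (-5 - (2.1)·0.7053 - (1)·0.4879) / (7.1) = -0.9816
Change: (-0.1050, -0.2069, -0.0715) → max |·| = 0.2069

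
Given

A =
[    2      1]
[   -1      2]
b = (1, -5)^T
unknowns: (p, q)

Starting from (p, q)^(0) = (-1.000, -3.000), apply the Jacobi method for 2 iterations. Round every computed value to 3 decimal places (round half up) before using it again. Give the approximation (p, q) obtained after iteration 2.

(2.000, -1.500)

Iteration 1:
  p = (1 - (1)·-3.000) / (2) = 2.000
  q = (-5 - (-1)·-1.000) / (2) = -3.000
Iteration 2:
  p = (1 - (1)·-3.000) / (2) = 2.000
  q = (-5 - (-1)·2.000) / (2) = -1.500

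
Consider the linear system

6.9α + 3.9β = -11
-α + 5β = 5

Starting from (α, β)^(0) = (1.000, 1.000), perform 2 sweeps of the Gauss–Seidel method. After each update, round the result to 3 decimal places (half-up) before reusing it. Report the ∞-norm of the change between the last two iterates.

Iteration 1:
  α = (-11 - (3.9)·1.000) / (6.9) = -2.159
  β = (5 - (-1)·-2.159) / (5) = 0.568
Iteration 2:
  α = (-11 - (3.9)·0.568) / (6.9) = -1.915
  β = (5 - (-1)·-1.915) / (5) = 0.617
Change: (0.244, 0.049) → max |·| = 0.244

0.244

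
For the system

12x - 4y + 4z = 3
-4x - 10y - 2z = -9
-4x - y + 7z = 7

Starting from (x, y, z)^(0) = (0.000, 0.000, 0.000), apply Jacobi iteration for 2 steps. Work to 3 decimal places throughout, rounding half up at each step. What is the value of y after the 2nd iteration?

Iteration 1:
  x = (3 - (-4)·0.000 - (4)·0.000) / (12) = 0.250
  y = (-9 - (-4)·0.000 - (-2)·0.000) / (-10) = 0.900
  z = (7 - (-4)·0.000 - (-1)·0.000) / (7) = 1.000
Iteration 2:
  x = (3 - (-4)·0.900 - (4)·1.000) / (12) = 0.217
  y = (-9 - (-4)·0.250 - (-2)·1.000) / (-10) = 0.600
  z = (7 - (-4)·0.250 - (-1)·0.900) / (7) = 1.271

0.600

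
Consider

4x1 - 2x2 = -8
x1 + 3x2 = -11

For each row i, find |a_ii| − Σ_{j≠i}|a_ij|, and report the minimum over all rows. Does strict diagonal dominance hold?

2

row 1: |4| − (2) = 2
row 2: |3| − (1) = 2
minimum over rows = 2 → strictly diagonally dominant (convergence guaranteed)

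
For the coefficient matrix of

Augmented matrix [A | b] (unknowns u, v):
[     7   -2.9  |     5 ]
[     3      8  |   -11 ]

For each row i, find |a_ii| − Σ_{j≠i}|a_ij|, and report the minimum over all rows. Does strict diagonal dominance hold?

4.1

row 1: |7| − (2.9) = 4.1
row 2: |8| − (3) = 5
minimum over rows = 4.1 → strictly diagonally dominant (convergence guaranteed)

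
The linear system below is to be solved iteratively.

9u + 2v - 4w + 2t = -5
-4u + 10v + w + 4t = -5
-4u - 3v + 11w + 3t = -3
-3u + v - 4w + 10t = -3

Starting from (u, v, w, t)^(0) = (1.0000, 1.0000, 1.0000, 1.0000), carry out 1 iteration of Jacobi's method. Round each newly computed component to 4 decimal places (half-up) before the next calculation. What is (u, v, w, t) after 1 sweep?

(-0.5556, -0.6000, 0.0909, 0.3000)

Iteration 1:
  u = (-5 - (2)·1.0000 - (-4)·1.0000 - (2)·1.0000) / (9) = -0.5556
  v = (-5 - (-4)·1.0000 - (1)·1.0000 - (4)·1.0000) / (10) = -0.6000
  w = (-3 - (-4)·1.0000 - (-3)·1.0000 - (3)·1.0000) / (11) = 0.0909
  t = (-3 - (-3)·1.0000 - (1)·1.0000 - (-4)·1.0000) / (10) = 0.3000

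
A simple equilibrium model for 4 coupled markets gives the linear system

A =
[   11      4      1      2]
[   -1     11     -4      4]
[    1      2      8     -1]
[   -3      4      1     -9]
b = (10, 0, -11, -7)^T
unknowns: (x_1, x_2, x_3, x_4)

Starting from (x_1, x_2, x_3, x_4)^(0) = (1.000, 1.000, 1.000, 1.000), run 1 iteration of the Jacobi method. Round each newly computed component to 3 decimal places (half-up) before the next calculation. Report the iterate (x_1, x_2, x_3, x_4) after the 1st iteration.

(0.273, 0.091, -1.625, 1.000)

Iteration 1:
  x_1 = (10 - (4)·1.000 - (1)·1.000 - (2)·1.000) / (11) = 0.273
  x_2 = (0 - (-1)·1.000 - (-4)·1.000 - (4)·1.000) / (11) = 0.091
  x_3 = (-11 - (1)·1.000 - (2)·1.000 - (-1)·1.000) / (8) = -1.625
  x_4 = (-7 - (-3)·1.000 - (4)·1.000 - (1)·1.000) / (-9) = 1.000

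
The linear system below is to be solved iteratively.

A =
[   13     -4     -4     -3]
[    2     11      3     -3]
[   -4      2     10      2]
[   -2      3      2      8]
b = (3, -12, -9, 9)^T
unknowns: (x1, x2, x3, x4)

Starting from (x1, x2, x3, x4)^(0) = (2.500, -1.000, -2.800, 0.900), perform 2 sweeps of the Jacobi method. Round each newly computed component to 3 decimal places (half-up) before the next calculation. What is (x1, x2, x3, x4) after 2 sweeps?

Iteration 1:
  x1 = (3 - (-4)·-1.000 - (-4)·-2.800 - (-3)·0.900) / (13) = -0.731
  x2 = (-12 - (2)·2.500 - (3)·-2.800 - (-3)·0.900) / (11) = -0.536
  x3 = (-9 - (-4)·2.500 - (2)·-1.000 - (2)·0.900) / (10) = 0.120
  x4 = (9 - (-2)·2.500 - (3)·-1.000 - (2)·-2.800) / (8) = 2.825
Iteration 2:
  x1 = (3 - (-4)·-0.536 - (-4)·0.120 - (-3)·2.825) / (13) = 0.755
  x2 = (-12 - (2)·-0.731 - (3)·0.120 - (-3)·2.825) / (11) = -0.220
  x3 = (-9 - (-4)·-0.731 - (2)·-0.536 - (2)·2.825) / (10) = -1.650
  x4 = (9 - (-2)·-0.731 - (3)·-0.536 - (2)·0.120) / (8) = 1.113

(0.755, -0.220, -1.650, 1.113)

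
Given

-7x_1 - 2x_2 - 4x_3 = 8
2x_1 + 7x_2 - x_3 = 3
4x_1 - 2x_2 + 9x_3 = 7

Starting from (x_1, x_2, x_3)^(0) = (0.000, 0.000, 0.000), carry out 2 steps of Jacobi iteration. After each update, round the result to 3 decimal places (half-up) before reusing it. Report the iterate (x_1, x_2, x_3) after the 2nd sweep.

Iteration 1:
  x_1 = (8 - (-2)·0.000 - (-4)·0.000) / (-7) = -1.143
  x_2 = (3 - (2)·0.000 - (-1)·0.000) / (7) = 0.429
  x_3 = (7 - (4)·0.000 - (-2)·0.000) / (9) = 0.778
Iteration 2:
  x_1 = (8 - (-2)·0.429 - (-4)·0.778) / (-7) = -1.710
  x_2 = (3 - (2)·-1.143 - (-1)·0.778) / (7) = 0.866
  x_3 = (7 - (4)·-1.143 - (-2)·0.429) / (9) = 1.381

(-1.710, 0.866, 1.381)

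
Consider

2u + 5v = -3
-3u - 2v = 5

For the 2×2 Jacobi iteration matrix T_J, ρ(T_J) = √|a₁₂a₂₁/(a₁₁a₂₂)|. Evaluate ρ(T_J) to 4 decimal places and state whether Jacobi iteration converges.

1.9365

a₁₂a₂₁/(a₁₁a₂₂) = (5)·(-3) / ((2)·(-2)) = 3.750000
ρ = √|3.750000| = √3.750000 = 1.9365
ρ > 1, so Jacobi diverges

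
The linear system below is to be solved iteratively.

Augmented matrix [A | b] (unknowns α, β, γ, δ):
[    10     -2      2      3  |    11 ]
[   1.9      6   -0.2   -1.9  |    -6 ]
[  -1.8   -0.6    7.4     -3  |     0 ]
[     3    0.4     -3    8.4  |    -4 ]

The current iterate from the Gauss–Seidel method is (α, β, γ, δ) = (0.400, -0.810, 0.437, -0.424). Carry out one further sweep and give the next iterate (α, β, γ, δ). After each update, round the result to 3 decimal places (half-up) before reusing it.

(0.978, -1.429, -0.050, -0.775)

One sweep:
  α = (11 - (-2)·-0.810 - (2)·0.437 - (3)·-0.424) / (10) = 0.978
  β = (-6 - (1.9)·0.978 - (-0.2)·0.437 - (-1.9)·-0.424) / (6) = -1.429
  γ = (0 - (-1.8)·0.978 - (-0.6)·-1.429 - (-3)·-0.424) / (7.4) = -0.050
  δ = (-4 - (3)·0.978 - (0.4)·-1.429 - (-3)·-0.050) / (8.4) = -0.775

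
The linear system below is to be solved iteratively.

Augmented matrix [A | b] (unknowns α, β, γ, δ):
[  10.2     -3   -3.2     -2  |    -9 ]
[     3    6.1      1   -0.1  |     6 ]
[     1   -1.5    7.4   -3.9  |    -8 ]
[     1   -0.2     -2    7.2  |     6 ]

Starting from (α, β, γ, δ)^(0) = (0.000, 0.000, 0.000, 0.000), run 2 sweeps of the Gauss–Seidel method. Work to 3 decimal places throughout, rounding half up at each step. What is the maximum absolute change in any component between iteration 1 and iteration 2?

0.366

Iteration 1:
  α = (-9 - (-3)·0.000 - (-3.2)·0.000 - (-2)·0.000) / (10.2) = -0.882
  β = (6 - (3)·-0.882 - (1)·0.000 - (-0.1)·0.000) / (6.1) = 1.417
  γ = (-8 - (1)·-0.882 - (-1.5)·1.417 - (-3.9)·0.000) / (7.4) = -0.675
  δ = (6 - (1)·-0.882 - (-0.2)·1.417 - (-2)·-0.675) / (7.2) = 0.808
Iteration 2:
  α = (-9 - (-3)·1.417 - (-3.2)·-0.675 - (-2)·0.808) / (10.2) = -0.519
  β = (6 - (3)·-0.519 - (1)·-0.675 - (-0.1)·0.808) / (6.1) = 1.363
  γ = (-8 - (1)·-0.519 - (-1.5)·1.363 - (-3.9)·0.808) / (7.4) = -0.309
  δ = (6 - (1)·-0.519 - (-0.2)·1.363 - (-2)·-0.309) / (7.2) = 0.857
Change: (0.363, -0.054, 0.366, 0.049) → max |·| = 0.366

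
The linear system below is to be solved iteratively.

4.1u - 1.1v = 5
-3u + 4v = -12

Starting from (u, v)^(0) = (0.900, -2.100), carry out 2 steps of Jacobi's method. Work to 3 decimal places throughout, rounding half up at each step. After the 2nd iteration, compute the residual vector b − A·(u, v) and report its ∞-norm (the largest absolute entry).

Iteration 1:
  u = (5 - (-1.1)·-2.100) / (4.1) = 0.656
  v = (-12 - (-3)·0.900) / (4) = -2.325
Iteration 2:
  u = (5 - (-1.1)·-2.325) / (4.1) = 0.596
  v = (-12 - (-3)·0.656) / (4) = -2.508
Residual b − A·x = (-0.202, -0.180); ∞-norm = 0.202

0.202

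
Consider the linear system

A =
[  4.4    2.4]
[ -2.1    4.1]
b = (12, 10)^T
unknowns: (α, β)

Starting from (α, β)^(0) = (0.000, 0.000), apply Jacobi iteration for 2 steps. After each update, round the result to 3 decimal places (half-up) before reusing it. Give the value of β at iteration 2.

Iteration 1:
  α = (12 - (2.4)·0.000) / (4.4) = 2.727
  β = (10 - (-2.1)·0.000) / (4.1) = 2.439
Iteration 2:
  α = (12 - (2.4)·2.439) / (4.4) = 1.397
  β = (10 - (-2.1)·2.727) / (4.1) = 3.836

3.836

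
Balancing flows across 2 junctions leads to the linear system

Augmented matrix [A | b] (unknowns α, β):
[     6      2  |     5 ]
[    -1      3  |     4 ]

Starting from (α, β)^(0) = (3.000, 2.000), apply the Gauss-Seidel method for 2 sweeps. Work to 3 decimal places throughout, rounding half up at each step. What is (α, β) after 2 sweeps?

Iteration 1:
  α = (5 - (2)·2.000) / (6) = 0.167
  β = (4 - (-1)·0.167) / (3) = 1.389
Iteration 2:
  α = (5 - (2)·1.389) / (6) = 0.370
  β = (4 - (-1)·0.370) / (3) = 1.457

(0.370, 1.457)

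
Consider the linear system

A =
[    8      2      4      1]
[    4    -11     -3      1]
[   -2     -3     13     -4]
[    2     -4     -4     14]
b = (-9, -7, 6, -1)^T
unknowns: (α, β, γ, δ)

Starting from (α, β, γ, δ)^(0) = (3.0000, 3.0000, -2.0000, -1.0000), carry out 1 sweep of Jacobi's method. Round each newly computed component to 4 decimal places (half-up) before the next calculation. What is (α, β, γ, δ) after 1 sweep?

Iteration 1:
  α = (-9 - (2)·3.0000 - (4)·-2.0000 - (1)·-1.0000) / (8) = -0.7500
  β = (-7 - (4)·3.0000 - (-3)·-2.0000 - (1)·-1.0000) / (-11) = 2.1818
  γ = (6 - (-2)·3.0000 - (-3)·3.0000 - (-4)·-1.0000) / (13) = 1.3077
  δ = (-1 - (2)·3.0000 - (-4)·3.0000 - (-4)·-2.0000) / (14) = -0.2143

(-0.7500, 2.1818, 1.3077, -0.2143)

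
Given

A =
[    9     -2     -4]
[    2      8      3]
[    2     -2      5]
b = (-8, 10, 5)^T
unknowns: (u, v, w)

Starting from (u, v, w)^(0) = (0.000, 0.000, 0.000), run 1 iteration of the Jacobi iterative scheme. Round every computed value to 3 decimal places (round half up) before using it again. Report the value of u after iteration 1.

-0.889

Iteration 1:
  u = (-8 - (-2)·0.000 - (-4)·0.000) / (9) = -0.889
  v = (10 - (2)·0.000 - (3)·0.000) / (8) = 1.250
  w = (5 - (2)·0.000 - (-2)·0.000) / (5) = 1.000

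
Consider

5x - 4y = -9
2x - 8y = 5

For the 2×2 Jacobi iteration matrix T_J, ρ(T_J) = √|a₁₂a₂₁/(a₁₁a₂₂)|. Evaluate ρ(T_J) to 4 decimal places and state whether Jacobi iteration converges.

0.4472

a₁₂a₂₁/(a₁₁a₂₂) = (-4)·(2) / ((5)·(-8)) = 0.200000
ρ = √|0.200000| = √0.200000 = 0.4472
ρ < 1, so Jacobi converges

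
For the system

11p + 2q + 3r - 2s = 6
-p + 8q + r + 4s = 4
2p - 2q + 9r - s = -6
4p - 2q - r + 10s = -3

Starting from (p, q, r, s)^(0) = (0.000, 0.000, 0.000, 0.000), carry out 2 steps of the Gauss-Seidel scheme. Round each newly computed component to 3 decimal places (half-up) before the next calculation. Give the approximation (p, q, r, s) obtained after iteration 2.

(0.537, 0.885, -0.642, -0.402)

Iteration 1:
  p = (6 - (2)·0.000 - (3)·0.000 - (-2)·0.000) / (11) = 0.545
  q = (4 - (-1)·0.545 - (1)·0.000 - (4)·0.000) / (8) = 0.568
  r = (-6 - (2)·0.545 - (-2)·0.568 - (-1)·0.000) / (9) = -0.662
  s = (-3 - (4)·0.545 - (-2)·0.568 - (-1)·-0.662) / (10) = -0.471
Iteration 2:
  p = (6 - (2)·0.568 - (3)·-0.662 - (-2)·-0.471) / (11) = 0.537
  q = (4 - (-1)·0.537 - (1)·-0.662 - (4)·-0.471) / (8) = 0.885
  r = (-6 - (2)·0.537 - (-2)·0.885 - (-1)·-0.471) / (9) = -0.642
  s = (-3 - (4)·0.537 - (-2)·0.885 - (-1)·-0.642) / (10) = -0.402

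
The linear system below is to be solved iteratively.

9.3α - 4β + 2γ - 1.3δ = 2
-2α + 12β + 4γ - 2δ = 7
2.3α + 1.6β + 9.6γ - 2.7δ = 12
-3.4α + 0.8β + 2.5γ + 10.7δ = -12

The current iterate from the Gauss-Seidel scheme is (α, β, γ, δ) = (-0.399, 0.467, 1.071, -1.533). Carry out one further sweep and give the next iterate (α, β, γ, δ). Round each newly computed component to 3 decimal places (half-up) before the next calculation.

(-0.029, -0.034, 0.831, -1.322)

One sweep:
  α = (2 - (-4)·0.467 - (2)·1.071 - (-1.3)·-1.533) / (9.3) = -0.029
  β = (7 - (-2)·-0.029 - (4)·1.071 - (-2)·-1.533) / (12) = -0.034
  γ = (12 - (2.3)·-0.029 - (1.6)·-0.034 - (-2.7)·-1.533) / (9.6) = 0.831
  δ = (-12 - (-3.4)·-0.029 - (0.8)·-0.034 - (2.5)·0.831) / (10.7) = -1.322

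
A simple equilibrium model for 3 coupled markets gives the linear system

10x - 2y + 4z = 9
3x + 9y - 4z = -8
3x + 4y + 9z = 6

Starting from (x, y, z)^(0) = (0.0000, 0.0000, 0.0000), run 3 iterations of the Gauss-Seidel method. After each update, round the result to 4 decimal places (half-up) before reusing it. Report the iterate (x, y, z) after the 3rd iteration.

(0.4501, -0.6707, 0.8147)

Iteration 1:
  x = (9 - (-2)·0.0000 - (4)·0.0000) / (10) = 0.9000
  y = (-8 - (3)·0.9000 - (-4)·0.0000) / (9) = -1.1889
  z = (6 - (3)·0.9000 - (4)·-1.1889) / (9) = 0.8951
Iteration 2:
  x = (9 - (-2)·-1.1889 - (4)·0.8951) / (10) = 0.3042
  y = (-8 - (3)·0.3042 - (-4)·0.8951) / (9) = -0.5925
  z = (6 - (3)·0.3042 - (4)·-0.5925) / (9) = 0.8286
Iteration 3:
  x = (9 - (-2)·-0.5925 - (4)·0.8286) / (10) = 0.4501
  y = (-8 - (3)·0.4501 - (-4)·0.8286) / (9) = -0.6707
  z = (6 - (3)·0.4501 - (4)·-0.6707) / (9) = 0.8147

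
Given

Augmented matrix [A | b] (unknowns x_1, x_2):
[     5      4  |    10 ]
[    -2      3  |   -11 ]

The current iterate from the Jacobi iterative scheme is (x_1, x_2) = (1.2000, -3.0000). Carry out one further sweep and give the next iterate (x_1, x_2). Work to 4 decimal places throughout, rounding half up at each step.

(4.4000, -2.8667)

One sweep:
  x_1 = (10 - (4)·-3.0000) / (5) = 4.4000
  x_2 = (-11 - (-2)·1.2000) / (3) = -2.8667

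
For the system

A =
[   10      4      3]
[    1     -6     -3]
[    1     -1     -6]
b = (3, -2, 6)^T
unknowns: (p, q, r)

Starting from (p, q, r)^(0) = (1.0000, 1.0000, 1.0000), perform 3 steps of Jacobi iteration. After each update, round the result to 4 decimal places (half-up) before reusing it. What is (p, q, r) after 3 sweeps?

(0.3133, 0.9667, -1.0278)

Iteration 1:
  p = (3 - (4)·1.0000 - (3)·1.0000) / (10) = -0.4000
  q = (-2 - (1)·1.0000 - (-3)·1.0000) / (-6) = 0.0000
  r = (6 - (1)·1.0000 - (-1)·1.0000) / (-6) = -1.0000
Iteration 2:
  p = (3 - (4)·0.0000 - (3)·-1.0000) / (10) = 0.6000
  q = (-2 - (1)·-0.4000 - (-3)·-1.0000) / (-6) = 0.7667
  r = (6 - (1)·-0.4000 - (-1)·0.0000) / (-6) = -1.0667
Iteration 3:
  p = (3 - (4)·0.7667 - (3)·-1.0667) / (10) = 0.3133
  q = (-2 - (1)·0.6000 - (-3)·-1.0667) / (-6) = 0.9667
  r = (6 - (1)·0.6000 - (-1)·0.7667) / (-6) = -1.0278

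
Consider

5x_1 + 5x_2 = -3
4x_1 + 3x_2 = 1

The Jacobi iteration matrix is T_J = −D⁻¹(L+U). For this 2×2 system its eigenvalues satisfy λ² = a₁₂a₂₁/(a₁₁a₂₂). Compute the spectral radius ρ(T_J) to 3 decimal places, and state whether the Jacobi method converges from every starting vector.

1.155

a₁₂a₂₁/(a₁₁a₂₂) = (5)·(4) / ((5)·(3)) = 1.333333
ρ = √|1.333333| = √1.333333 = 1.155
ρ > 1, so Jacobi diverges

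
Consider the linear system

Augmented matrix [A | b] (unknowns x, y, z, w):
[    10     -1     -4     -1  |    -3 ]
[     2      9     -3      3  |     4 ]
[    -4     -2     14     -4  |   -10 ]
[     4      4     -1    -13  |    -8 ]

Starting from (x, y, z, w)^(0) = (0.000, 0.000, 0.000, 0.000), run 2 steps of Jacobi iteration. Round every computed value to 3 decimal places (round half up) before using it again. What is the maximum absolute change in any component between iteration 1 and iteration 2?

0.376

Iteration 1:
  x = (-3 - (-1)·0.000 - (-4)·0.000 - (-1)·0.000) / (10) = -0.300
  y = (4 - (2)·0.000 - (-3)·0.000 - (3)·0.000) / (9) = 0.444
  z = (-10 - (-4)·0.000 - (-2)·0.000 - (-4)·0.000) / (14) = -0.714
  w = (-8 - (4)·0.000 - (4)·0.000 - (-1)·0.000) / (-13) = 0.615
Iteration 2:
  x = (-3 - (-1)·0.444 - (-4)·-0.714 - (-1)·0.615) / (10) = -0.480
  y = (4 - (2)·-0.300 - (-3)·-0.714 - (3)·0.615) / (9) = 0.068
  z = (-10 - (-4)·-0.300 - (-2)·0.444 - (-4)·0.615) / (14) = -0.561
  w = (-8 - (4)·-0.300 - (4)·0.444 - (-1)·-0.714) / (-13) = 0.715
Change: (-0.180, -0.376, 0.153, 0.100) → max |·| = 0.376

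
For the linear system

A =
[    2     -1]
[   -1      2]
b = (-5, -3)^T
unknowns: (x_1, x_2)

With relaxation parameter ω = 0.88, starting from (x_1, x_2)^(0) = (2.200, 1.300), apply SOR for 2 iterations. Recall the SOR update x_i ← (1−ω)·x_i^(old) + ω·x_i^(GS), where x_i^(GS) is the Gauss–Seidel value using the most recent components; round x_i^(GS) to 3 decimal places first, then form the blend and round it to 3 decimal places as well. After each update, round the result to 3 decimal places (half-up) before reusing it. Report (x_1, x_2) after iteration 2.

Iteration 1:
  x_1: GS value = (-5 - (-1)·1.300) / (2) = -1.850;  x_1 ← (1−ω)·2.200 + ω·-1.850 = -1.364
  x_2: GS value = (-3 - (-1)·-1.364) / (2) = -2.182;  x_2 ← (1−ω)·1.300 + ω·-2.182 = -1.764
Iteration 2:
  x_1: GS value = (-5 - (-1)·-1.764) / (2) = -3.382;  x_1 ← (1−ω)·-1.364 + ω·-3.382 = -3.140
  x_2: GS value = (-3 - (-1)·-3.140) / (2) = -3.070;  x_2 ← (1−ω)·-1.764 + ω·-3.070 = -2.913

(-3.140, -2.913)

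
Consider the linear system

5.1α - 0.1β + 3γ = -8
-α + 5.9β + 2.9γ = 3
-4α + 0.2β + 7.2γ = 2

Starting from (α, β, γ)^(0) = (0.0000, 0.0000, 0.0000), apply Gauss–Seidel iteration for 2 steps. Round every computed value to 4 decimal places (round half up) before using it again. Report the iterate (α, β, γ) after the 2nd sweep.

(-1.2107, 0.5984, -0.4115)

Iteration 1:
  α = (-8 - (-0.1)·0.0000 - (3)·0.0000) / (5.1) = -1.5686
  β = (3 - (-1)·-1.5686 - (2.9)·0.0000) / (5.9) = 0.2426
  γ = (2 - (-4)·-1.5686 - (0.2)·0.2426) / (7.2) = -0.6004
Iteration 2:
  α = (-8 - (-0.1)·0.2426 - (3)·-0.6004) / (5.1) = -1.2107
  β = (3 - (-1)·-1.2107 - (2.9)·-0.6004) / (5.9) = 0.5984
  γ = (2 - (-4)·-1.2107 - (0.2)·0.5984) / (7.2) = -0.4115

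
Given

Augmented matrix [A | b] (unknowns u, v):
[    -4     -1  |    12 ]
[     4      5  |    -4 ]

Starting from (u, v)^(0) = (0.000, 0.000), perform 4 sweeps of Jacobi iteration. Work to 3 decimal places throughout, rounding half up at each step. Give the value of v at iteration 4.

1.920

Iteration 1:
  u = (12 - (-1)·0.000) / (-4) = -3.000
  v = (-4 - (4)·0.000) / (5) = -0.800
Iteration 2:
  u = (12 - (-1)·-0.800) / (-4) = -2.800
  v = (-4 - (4)·-3.000) / (5) = 1.600
Iteration 3:
  u = (12 - (-1)·1.600) / (-4) = -3.400
  v = (-4 - (4)·-2.800) / (5) = 1.440
Iteration 4:
  u = (12 - (-1)·1.440) / (-4) = -3.360
  v = (-4 - (4)·-3.400) / (5) = 1.920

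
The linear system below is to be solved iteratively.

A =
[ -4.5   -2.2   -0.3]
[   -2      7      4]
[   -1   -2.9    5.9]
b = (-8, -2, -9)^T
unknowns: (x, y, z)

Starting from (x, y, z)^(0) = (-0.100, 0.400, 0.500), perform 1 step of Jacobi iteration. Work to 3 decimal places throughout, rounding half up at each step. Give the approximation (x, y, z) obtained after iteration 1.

Iteration 1:
  x = (-8 - (-2.2)·0.400 - (-0.3)·0.500) / (-4.5) = 1.549
  y = (-2 - (-2)·-0.100 - (4)·0.500) / (7) = -0.600
  z = (-9 - (-1)·-0.100 - (-2.9)·0.400) / (5.9) = -1.346

(1.549, -0.600, -1.346)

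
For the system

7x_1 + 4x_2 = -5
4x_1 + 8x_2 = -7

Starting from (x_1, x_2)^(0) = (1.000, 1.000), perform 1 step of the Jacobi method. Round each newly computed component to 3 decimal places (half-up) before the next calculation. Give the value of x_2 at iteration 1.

-1.375

Iteration 1:
  x_1 = (-5 - (4)·1.000) / (7) = -1.286
  x_2 = (-7 - (4)·1.000) / (8) = -1.375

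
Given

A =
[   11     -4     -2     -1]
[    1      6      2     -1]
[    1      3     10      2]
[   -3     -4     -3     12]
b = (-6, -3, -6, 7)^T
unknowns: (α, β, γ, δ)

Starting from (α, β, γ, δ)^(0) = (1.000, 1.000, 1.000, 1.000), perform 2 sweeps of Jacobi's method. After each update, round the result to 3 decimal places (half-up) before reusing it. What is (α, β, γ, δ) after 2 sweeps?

Iteration 1:
  α = (-6 - (-4)·1.000 - (-2)·1.000 - (-1)·1.000) / (11) = 0.091
  β = (-3 - (1)·1.000 - (2)·1.000 - (-1)·1.000) / (6) = -0.833
  γ = (-6 - (1)·1.000 - (3)·1.000 - (2)·1.000) / (10) = -1.200
  δ = (7 - (-3)·1.000 - (-4)·1.000 - (-3)·1.000) / (12) = 1.417
Iteration 2:
  α = (-6 - (-4)·-0.833 - (-2)·-1.200 - (-1)·1.417) / (11) = -0.938
  β = (-3 - (1)·0.091 - (2)·-1.200 - (-1)·1.417) / (6) = 0.121
  γ = (-6 - (1)·0.091 - (3)·-0.833 - (2)·1.417) / (10) = -0.643
  δ = (7 - (-3)·0.091 - (-4)·-0.833 - (-3)·-1.200) / (12) = 0.028

(-0.938, 0.121, -0.643, 0.028)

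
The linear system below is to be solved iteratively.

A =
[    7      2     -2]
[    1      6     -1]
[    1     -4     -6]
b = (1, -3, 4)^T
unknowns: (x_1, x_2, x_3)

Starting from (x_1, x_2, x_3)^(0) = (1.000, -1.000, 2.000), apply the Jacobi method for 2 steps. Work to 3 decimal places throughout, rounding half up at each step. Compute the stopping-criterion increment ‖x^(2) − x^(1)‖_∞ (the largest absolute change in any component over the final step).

Iteration 1:
  x_1 = (1 - (2)·-1.000 - (-2)·2.000) / (7) = 1.000
  x_2 = (-3 - (1)·1.000 - (-1)·2.000) / (6) = -0.333
  x_3 = (4 - (1)·1.000 - (-4)·-1.000) / (-6) = 0.167
Iteration 2:
  x_1 = (1 - (2)·-0.333 - (-2)·0.167) / (7) = 0.286
  x_2 = (-3 - (1)·1.000 - (-1)·0.167) / (6) = -0.639
  x_3 = (4 - (1)·1.000 - (-4)·-0.333) / (-6) = -0.278
Change: (-0.714, -0.306, -0.445) → max |·| = 0.714

0.714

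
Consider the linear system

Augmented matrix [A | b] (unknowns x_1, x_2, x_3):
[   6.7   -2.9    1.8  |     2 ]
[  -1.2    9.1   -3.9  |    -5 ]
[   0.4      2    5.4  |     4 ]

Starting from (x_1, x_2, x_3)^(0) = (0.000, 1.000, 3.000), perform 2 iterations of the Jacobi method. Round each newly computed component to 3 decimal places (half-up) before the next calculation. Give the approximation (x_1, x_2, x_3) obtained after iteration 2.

Iteration 1:
  x_1 = (2 - (-2.9)·1.000 - (1.8)·3.000) / (6.7) = -0.075
  x_2 = (-5 - (-1.2)·0.000 - (-3.9)·3.000) / (9.1) = 0.736
  x_3 = (4 - (0.4)·0.000 - (2)·1.000) / (5.4) = 0.370
Iteration 2:
  x_1 = (2 - (-2.9)·0.736 - (1.8)·0.370) / (6.7) = 0.518
  x_2 = (-5 - (-1.2)·-0.075 - (-3.9)·0.370) / (9.1) = -0.401
  x_3 = (4 - (0.4)·-0.075 - (2)·0.736) / (5.4) = 0.474

(0.518, -0.401, 0.474)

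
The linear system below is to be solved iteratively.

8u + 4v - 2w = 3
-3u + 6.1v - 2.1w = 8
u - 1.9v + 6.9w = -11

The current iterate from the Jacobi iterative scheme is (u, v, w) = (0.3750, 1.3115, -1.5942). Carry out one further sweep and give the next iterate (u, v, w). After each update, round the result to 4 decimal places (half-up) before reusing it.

One sweep:
  u = (3 - (4)·1.3115 - (-2)·-1.5942) / (8) = -0.6793
  v = (8 - (-3)·0.3750 - (-2.1)·-1.5942) / (6.1) = 0.9471
  w = (-11 - (1)·0.3750 - (-1.9)·1.3115) / (6.9) = -1.2874

(-0.6793, 0.9471, -1.2874)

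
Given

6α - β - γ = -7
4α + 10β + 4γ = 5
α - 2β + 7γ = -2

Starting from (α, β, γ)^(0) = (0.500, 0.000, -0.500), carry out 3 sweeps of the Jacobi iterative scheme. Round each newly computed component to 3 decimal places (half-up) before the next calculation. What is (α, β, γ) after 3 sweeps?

(-0.970, 0.943, 0.204)

Iteration 1:
  α = (-7 - (-1)·0.000 - (-1)·-0.500) / (6) = -1.250
  β = (5 - (4)·0.500 - (4)·-0.500) / (10) = 0.500
  γ = (-2 - (1)·0.500 - (-2)·0.000) / (7) = -0.357
Iteration 2:
  α = (-7 - (-1)·0.500 - (-1)·-0.357) / (6) = -1.143
  β = (5 - (4)·-1.250 - (4)·-0.357) / (10) = 1.143
  γ = (-2 - (1)·-1.250 - (-2)·0.500) / (7) = 0.036
Iteration 3:
  α = (-7 - (-1)·1.143 - (-1)·0.036) / (6) = -0.970
  β = (5 - (4)·-1.143 - (4)·0.036) / (10) = 0.943
  γ = (-2 - (1)·-1.143 - (-2)·1.143) / (7) = 0.204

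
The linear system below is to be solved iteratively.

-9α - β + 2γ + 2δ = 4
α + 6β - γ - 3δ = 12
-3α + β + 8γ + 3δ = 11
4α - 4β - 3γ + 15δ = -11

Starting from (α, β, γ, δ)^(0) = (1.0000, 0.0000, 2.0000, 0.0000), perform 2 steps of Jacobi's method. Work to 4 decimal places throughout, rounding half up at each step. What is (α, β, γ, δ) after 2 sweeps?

Iteration 1:
  α = (4 - (-1)·0.0000 - (2)·2.0000 - (2)·0.0000) / (-9) = 0.0000
  β = (12 - (1)·1.0000 - (-1)·2.0000 - (-3)·0.0000) / (6) = 2.1667
  γ = (11 - (-3)·1.0000 - (1)·0.0000 - (3)·0.0000) / (8) = 1.7500
  δ = (-11 - (4)·1.0000 - (-4)·0.0000 - (-3)·2.0000) / (15) = -0.6000
Iteration 2:
  α = (4 - (-1)·2.1667 - (2)·1.7500 - (2)·-0.6000) / (-9) = -0.4296
  β = (12 - (1)·0.0000 - (-1)·1.7500 - (-3)·-0.6000) / (6) = 1.9917
  γ = (11 - (-3)·0.0000 - (1)·2.1667 - (3)·-0.6000) / (8) = 1.3292
  δ = (-11 - (4)·0.0000 - (-4)·2.1667 - (-3)·1.7500) / (15) = 0.1945

(-0.4296, 1.9917, 1.3292, 0.1945)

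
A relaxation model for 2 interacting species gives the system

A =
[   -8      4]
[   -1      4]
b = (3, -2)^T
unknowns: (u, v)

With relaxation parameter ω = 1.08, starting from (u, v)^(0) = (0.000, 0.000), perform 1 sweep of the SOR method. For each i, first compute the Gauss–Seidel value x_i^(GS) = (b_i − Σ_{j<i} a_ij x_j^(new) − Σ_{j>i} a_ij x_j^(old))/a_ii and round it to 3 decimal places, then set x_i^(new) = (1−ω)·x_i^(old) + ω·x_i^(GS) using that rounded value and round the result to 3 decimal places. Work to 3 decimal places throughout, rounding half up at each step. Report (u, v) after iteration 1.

Iteration 1:
  u: GS value = (3 - (4)·0.000) / (-8) = -0.375;  u ← (1−ω)·0.000 + ω·-0.375 = -0.405
  v: GS value = (-2 - (-1)·-0.405) / (4) = -0.601;  v ← (1−ω)·0.000 + ω·-0.601 = -0.649

(-0.405, -0.649)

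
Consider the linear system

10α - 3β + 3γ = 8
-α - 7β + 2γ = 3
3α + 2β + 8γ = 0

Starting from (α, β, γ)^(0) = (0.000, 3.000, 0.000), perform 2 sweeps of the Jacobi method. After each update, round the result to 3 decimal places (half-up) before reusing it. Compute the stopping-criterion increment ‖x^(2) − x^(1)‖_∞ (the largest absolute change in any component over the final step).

0.804

Iteration 1:
  α = (8 - (-3)·3.000 - (3)·0.000) / (10) = 1.700
  β = (3 - (-1)·0.000 - (2)·0.000) / (-7) = -0.429
  γ = (0 - (3)·0.000 - (2)·3.000) / (8) = -0.750
Iteration 2:
  α = (8 - (-3)·-0.429 - (3)·-0.750) / (10) = 0.896
  β = (3 - (-1)·1.700 - (2)·-0.750) / (-7) = -0.886
  γ = (0 - (3)·1.700 - (2)·-0.429) / (8) = -0.530
Change: (-0.804, -0.457, 0.220) → max |·| = 0.804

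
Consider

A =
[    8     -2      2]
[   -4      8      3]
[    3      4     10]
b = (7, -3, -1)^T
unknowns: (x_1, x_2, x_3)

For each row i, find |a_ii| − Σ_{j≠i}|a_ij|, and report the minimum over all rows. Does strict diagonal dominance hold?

1

row 1: |8| − (2+2) = 4
row 2: |8| − (4+3) = 1
row 3: |10| − (3+4) = 3
minimum over rows = 1 → strictly diagonally dominant (convergence guaranteed)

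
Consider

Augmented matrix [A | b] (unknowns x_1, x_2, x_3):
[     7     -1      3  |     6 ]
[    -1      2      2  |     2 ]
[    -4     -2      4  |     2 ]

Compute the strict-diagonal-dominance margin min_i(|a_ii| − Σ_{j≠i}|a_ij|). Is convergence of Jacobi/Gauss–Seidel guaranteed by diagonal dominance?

-2

row 1: |7| − (1+3) = 3
row 2: |2| − (1+2) = -1
row 3: |4| − (4+2) = -2
minimum over rows = -2 → not strictly diagonally dominant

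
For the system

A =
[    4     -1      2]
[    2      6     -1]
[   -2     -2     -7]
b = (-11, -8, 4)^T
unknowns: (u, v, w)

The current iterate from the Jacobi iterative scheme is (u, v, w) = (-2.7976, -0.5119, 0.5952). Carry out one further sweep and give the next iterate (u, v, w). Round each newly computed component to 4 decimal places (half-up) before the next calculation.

(-3.1756, -0.3016, 0.3741)

One sweep:
  u = (-11 - (-1)·-0.5119 - (2)·0.5952) / (4) = -3.1756
  v = (-8 - (2)·-2.7976 - (-1)·0.5952) / (6) = -0.3016
  w = (4 - (-2)·-2.7976 - (-2)·-0.5119) / (-7) = 0.3741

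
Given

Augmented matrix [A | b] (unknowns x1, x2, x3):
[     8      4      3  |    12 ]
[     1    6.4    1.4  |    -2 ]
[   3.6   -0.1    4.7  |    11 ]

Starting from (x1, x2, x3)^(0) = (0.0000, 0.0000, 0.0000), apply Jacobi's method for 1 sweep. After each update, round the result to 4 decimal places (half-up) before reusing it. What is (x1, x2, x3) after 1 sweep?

Iteration 1:
  x1 = (12 - (4)·0.0000 - (3)·0.0000) / (8) = 1.5000
  x2 = (-2 - (1)·0.0000 - (1.4)·0.0000) / (6.4) = -0.3125
  x3 = (11 - (3.6)·0.0000 - (-0.1)·0.0000) / (4.7) = 2.3404

(1.5000, -0.3125, 2.3404)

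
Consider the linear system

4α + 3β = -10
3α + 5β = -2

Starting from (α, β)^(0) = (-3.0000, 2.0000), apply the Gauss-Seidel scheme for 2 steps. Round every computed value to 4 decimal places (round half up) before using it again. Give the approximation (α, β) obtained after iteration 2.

(-4.0000, 2.0000)

Iteration 1:
  α = (-10 - (3)·2.0000) / (4) = -4.0000
  β = (-2 - (3)·-4.0000) / (5) = 2.0000
Iteration 2:
  α = (-10 - (3)·2.0000) / (4) = -4.0000
  β = (-2 - (3)·-4.0000) / (5) = 2.0000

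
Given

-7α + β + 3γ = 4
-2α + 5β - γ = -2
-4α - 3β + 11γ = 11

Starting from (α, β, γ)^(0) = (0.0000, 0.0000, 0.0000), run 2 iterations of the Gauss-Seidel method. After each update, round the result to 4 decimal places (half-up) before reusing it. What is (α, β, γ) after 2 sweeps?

(-0.3952, -0.4339, 0.7380)

Iteration 1:
  α = (4 - (1)·0.0000 - (3)·0.0000) / (-7) = -0.5714
  β = (-2 - (-2)·-0.5714 - (-1)·0.0000) / (5) = -0.6286
  γ = (11 - (-4)·-0.5714 - (-3)·-0.6286) / (11) = 0.6208
Iteration 2:
  α = (4 - (1)·-0.6286 - (3)·0.6208) / (-7) = -0.3952
  β = (-2 - (-2)·-0.3952 - (-1)·0.6208) / (5) = -0.4339
  γ = (11 - (-4)·-0.3952 - (-3)·-0.4339) / (11) = 0.7380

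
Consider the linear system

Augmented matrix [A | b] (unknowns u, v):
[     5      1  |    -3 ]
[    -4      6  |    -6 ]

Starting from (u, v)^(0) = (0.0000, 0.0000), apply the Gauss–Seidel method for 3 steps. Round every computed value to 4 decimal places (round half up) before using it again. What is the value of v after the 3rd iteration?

-1.2382

Iteration 1:
  u = (-3 - (1)·0.0000) / (5) = -0.6000
  v = (-6 - (-4)·-0.6000) / (6) = -1.4000
Iteration 2:
  u = (-3 - (1)·-1.4000) / (5) = -0.3200
  v = (-6 - (-4)·-0.3200) / (6) = -1.2133
Iteration 3:
  u = (-3 - (1)·-1.2133) / (5) = -0.3573
  v = (-6 - (-4)·-0.3573) / (6) = -1.2382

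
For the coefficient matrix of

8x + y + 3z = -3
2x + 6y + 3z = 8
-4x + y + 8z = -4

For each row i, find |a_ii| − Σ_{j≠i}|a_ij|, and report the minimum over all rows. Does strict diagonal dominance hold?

1

row 1: |8| − (1+3) = 4
row 2: |6| − (2+3) = 1
row 3: |8| − (4+1) = 3
minimum over rows = 1 → strictly diagonally dominant (convergence guaranteed)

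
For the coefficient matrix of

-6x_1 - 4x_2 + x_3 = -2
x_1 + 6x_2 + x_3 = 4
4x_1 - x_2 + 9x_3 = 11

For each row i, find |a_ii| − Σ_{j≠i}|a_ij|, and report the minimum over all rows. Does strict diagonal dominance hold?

1

row 1: |-6| − (4+1) = 1
row 2: |6| − (1+1) = 4
row 3: |9| − (4+1) = 4
minimum over rows = 1 → strictly diagonally dominant (convergence guaranteed)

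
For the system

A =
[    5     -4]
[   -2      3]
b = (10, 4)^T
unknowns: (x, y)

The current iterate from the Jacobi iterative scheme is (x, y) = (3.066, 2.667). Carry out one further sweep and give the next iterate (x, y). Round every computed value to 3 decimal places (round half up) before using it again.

One sweep:
  x = (10 - (-4)·2.667) / (5) = 4.134
  y = (4 - (-2)·3.066) / (3) = 3.377

(4.134, 3.377)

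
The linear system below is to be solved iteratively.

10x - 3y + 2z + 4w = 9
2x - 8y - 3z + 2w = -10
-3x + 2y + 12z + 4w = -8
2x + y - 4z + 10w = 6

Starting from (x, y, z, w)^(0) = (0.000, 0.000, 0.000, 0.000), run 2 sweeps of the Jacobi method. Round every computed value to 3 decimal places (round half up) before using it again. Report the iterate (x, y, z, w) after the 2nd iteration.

(1.168, 1.875, -0.850, 0.028)

Iteration 1:
  x = (9 - (-3)·0.000 - (2)·0.000 - (4)·0.000) / (10) = 0.900
  y = (-10 - (2)·0.000 - (-3)·0.000 - (2)·0.000) / (-8) = 1.250
  z = (-8 - (-3)·0.000 - (2)·0.000 - (4)·0.000) / (12) = -0.667
  w = (6 - (2)·0.000 - (1)·0.000 - (-4)·0.000) / (10) = 0.600
Iteration 2:
  x = (9 - (-3)·1.250 - (2)·-0.667 - (4)·0.600) / (10) = 1.168
  y = (-10 - (2)·0.900 - (-3)·-0.667 - (2)·0.600) / (-8) = 1.875
  z = (-8 - (-3)·0.900 - (2)·1.250 - (4)·0.600) / (12) = -0.850
  w = (6 - (2)·0.900 - (1)·1.250 - (-4)·-0.667) / (10) = 0.028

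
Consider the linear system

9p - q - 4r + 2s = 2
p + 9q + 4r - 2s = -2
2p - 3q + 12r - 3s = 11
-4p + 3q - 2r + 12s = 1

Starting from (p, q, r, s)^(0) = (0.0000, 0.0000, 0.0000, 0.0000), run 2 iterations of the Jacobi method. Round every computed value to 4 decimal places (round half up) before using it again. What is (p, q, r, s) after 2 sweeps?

(0.5864, -0.6358, 0.8449, 0.3657)

Iteration 1:
  p = (2 - (-1)·0.0000 - (-4)·0.0000 - (2)·0.0000) / (9) = 0.2222
  q = (-2 - (1)·0.0000 - (4)·0.0000 - (-2)·0.0000) / (9) = -0.2222
  r = (11 - (2)·0.0000 - (-3)·0.0000 - (-3)·0.0000) / (12) = 0.9167
  s = (1 - (-4)·0.0000 - (3)·0.0000 - (-2)·0.0000) / (12) = 0.0833
Iteration 2:
  p = (2 - (-1)·-0.2222 - (-4)·0.9167 - (2)·0.0833) / (9) = 0.5864
  q = (-2 - (1)·0.2222 - (4)·0.9167 - (-2)·0.0833) / (9) = -0.6358
  r = (11 - (2)·0.2222 - (-3)·-0.2222 - (-3)·0.0833) / (12) = 0.8449
  s = (1 - (-4)·0.2222 - (3)·-0.2222 - (-2)·0.9167) / (12) = 0.3657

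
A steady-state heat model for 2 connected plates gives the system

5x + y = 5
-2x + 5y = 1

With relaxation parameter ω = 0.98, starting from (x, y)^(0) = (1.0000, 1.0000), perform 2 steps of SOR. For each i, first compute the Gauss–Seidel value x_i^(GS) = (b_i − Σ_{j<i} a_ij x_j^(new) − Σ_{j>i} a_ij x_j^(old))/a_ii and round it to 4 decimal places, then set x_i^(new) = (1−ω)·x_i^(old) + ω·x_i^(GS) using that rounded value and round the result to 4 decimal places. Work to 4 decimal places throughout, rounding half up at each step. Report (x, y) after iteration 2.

(0.8920, 0.5563)

Iteration 1:
  x: GS value = (5 - (1)·1.0000) / (5) = 0.8000;  x ← (1−ω)·1.0000 + ω·0.8000 = 0.8040
  y: GS value = (1 - (-2)·0.8040) / (5) = 0.5216;  y ← (1−ω)·1.0000 + ω·0.5216 = 0.5312
Iteration 2:
  x: GS value = (5 - (1)·0.5312) / (5) = 0.8938;  x ← (1−ω)·0.8040 + ω·0.8938 = 0.8920
  y: GS value = (1 - (-2)·0.8920) / (5) = 0.5568;  y ← (1−ω)·0.5312 + ω·0.5568 = 0.5563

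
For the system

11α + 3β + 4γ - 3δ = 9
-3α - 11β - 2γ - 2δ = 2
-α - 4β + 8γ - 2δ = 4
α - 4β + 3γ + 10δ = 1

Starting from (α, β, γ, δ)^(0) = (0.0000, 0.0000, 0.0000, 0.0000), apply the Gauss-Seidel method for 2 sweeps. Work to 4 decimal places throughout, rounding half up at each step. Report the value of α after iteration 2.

0.7113

Iteration 1:
  α = (9 - (3)·0.0000 - (4)·0.0000 - (-3)·0.0000) / (11) = 0.8182
  β = (2 - (-3)·0.8182 - (-2)·0.0000 - (-2)·0.0000) / (-11) = -0.4050
  γ = (4 - (-1)·0.8182 - (-4)·-0.4050 - (-2)·0.0000) / (8) = 0.3998
  δ = (1 - (1)·0.8182 - (-4)·-0.4050 - (3)·0.3998) / (10) = -0.2638
Iteration 2:
  α = (9 - (3)·-0.4050 - (4)·0.3998 - (-3)·-0.2638) / (11) = 0.7113
  β = (2 - (-3)·0.7113 - (-2)·0.3998 - (-2)·-0.2638) / (-11) = -0.4005
  γ = (4 - (-1)·0.7113 - (-4)·-0.4005 - (-2)·-0.2638) / (8) = 0.3227
  δ = (1 - (1)·0.7113 - (-4)·-0.4005 - (3)·0.3227) / (10) = -0.2281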